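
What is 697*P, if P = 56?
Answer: 39032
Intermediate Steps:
697*P = 697*56 = 39032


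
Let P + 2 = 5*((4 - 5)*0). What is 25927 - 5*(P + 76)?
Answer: 25557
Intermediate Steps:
P = -2 (P = -2 + 5*((4 - 5)*0) = -2 + 5*(-1*0) = -2 + 5*0 = -2 + 0 = -2)
25927 - 5*(P + 76) = 25927 - 5*(-2 + 76) = 25927 - 5*74 = 25927 - 370 = 25557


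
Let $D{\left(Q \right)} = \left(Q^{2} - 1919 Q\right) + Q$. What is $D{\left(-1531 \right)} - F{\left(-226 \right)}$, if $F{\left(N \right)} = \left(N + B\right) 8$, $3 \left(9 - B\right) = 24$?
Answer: $5282219$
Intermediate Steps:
$B = 1$ ($B = 9 - 8 = 1$)
$F{\left(N \right)} = 8 + 8 N$ ($F{\left(N \right)} = \left(N + 1\right) 8 = \left(1 + N\right) 8 = 8 + 8 N$)
$D{\left(Q \right)} = Q^{2} - 1918 Q$
$D{\left(-1531 \right)} - F{\left(-226 \right)} = - 1531 \left(-1918 - 1531\right) - \left(8 + 8 \left(-226\right)\right) = \left(-1531\right) \left(-3449\right) - \left(8 - 1808\right) = 5280419 - -1800 = 5280419 + 1800 = 5282219$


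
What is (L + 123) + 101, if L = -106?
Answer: 118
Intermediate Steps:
(L + 123) + 101 = (-106 + 123) + 101 = 17 + 101 = 118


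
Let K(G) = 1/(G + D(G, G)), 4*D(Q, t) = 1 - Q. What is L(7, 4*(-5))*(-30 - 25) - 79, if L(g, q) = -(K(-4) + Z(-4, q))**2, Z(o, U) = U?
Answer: 250011/11 ≈ 22728.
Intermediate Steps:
D(Q, t) = 1/4 - Q/4 (D(Q, t) = (1 - Q)/4 = 1/4 - Q/4)
K(G) = 1/(1/4 + 3*G/4) (K(G) = 1/(G + (1/4 - G/4)) = 1/(1/4 + 3*G/4))
L(g, q) = -(-4/11 + q)**2 (L(g, q) = -(4/(1 + 3*(-4)) + q)**2 = -(4/(1 - 12) + q)**2 = -(4/(-11) + q)**2 = -(4*(-1/11) + q)**2 = -(-4/11 + q)**2)
L(7, 4*(-5))*(-30 - 25) - 79 = (-(-4 + 11*(4*(-5)))**2/121)*(-30 - 25) - 79 = -(-4 + 11*(-20))**2/121*(-55) - 79 = -(-4 - 220)**2/121*(-55) - 79 = -1/121*(-224)**2*(-55) - 79 = -1/121*50176*(-55) - 79 = -50176/121*(-55) - 79 = 250880/11 - 79 = 250011/11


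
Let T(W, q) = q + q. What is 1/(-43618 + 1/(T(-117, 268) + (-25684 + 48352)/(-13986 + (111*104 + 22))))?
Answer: -318613/13897261229 ≈ -2.2926e-5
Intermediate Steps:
T(W, q) = 2*q
1/(-43618 + 1/(T(-117, 268) + (-25684 + 48352)/(-13986 + (111*104 + 22)))) = 1/(-43618 + 1/(2*268 + (-25684 + 48352)/(-13986 + (111*104 + 22)))) = 1/(-43618 + 1/(536 + 22668/(-13986 + (11544 + 22)))) = 1/(-43618 + 1/(536 + 22668/(-13986 + 11566))) = 1/(-43618 + 1/(536 + 22668/(-2420))) = 1/(-43618 + 1/(536 + 22668*(-1/2420))) = 1/(-43618 + 1/(536 - 5667/605)) = 1/(-43618 + 1/(318613/605)) = 1/(-43618 + 605/318613) = 1/(-13897261229/318613) = -318613/13897261229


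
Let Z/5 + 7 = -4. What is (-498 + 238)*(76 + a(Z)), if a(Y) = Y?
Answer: -5460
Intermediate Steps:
Z = -55 (Z = -35 + 5*(-4) = -35 - 20 = -55)
(-498 + 238)*(76 + a(Z)) = (-498 + 238)*(76 - 55) = -260*21 = -5460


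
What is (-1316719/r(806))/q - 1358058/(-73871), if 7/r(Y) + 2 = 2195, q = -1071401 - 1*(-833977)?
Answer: 1620784555197/923092016 ≈ 1755.8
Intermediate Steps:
q = -237424 (q = -1071401 + 833977 = -237424)
r(Y) = 7/2193 (r(Y) = 7/(-2 + 2195) = 7/2193)
(-1316719/r(806))/q - 1358058/(-73871) = -1316719/7/2193/(-237424) - 1358058/(-73871) = -1316719*2193/7*(-1/237424) - 1358058*(-1/73871) = -2887564767/7*(-1/237424) + 1358058/73871 = 151977093/87472 + 1358058/73871 = 1620784555197/923092016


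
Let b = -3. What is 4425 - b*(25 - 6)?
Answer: 4482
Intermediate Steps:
4425 - b*(25 - 6) = 4425 - (-3)*(25 - 6) = 4425 - (-3)*19 = 4425 - 1*(-57) = 4425 + 57 = 4482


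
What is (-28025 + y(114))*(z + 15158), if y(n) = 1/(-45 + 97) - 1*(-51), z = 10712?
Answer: -1447373765/2 ≈ -7.2369e+8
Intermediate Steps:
y(n) = 2653/52 (y(n) = 1/52 + 51 = 2653/52)
(-28025 + y(114))*(z + 15158) = (-28025 + 2653/52)*(10712 + 15158) = -1454647/52*25870 = -1447373765/2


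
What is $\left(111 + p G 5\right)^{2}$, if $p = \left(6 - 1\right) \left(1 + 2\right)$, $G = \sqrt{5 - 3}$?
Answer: $23571 + 16650 \sqrt{2} \approx 47118.0$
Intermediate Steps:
$G = \sqrt{2} \approx 1.4142$
$p = 15$ ($p = 5 \cdot 3 = 15$)
$\left(111 + p G 5\right)^{2} = \left(111 + 15 \sqrt{2} \cdot 5\right)^{2} = \left(111 + 75 \sqrt{2}\right)^{2}$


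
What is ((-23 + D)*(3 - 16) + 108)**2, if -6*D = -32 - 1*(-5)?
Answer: 485809/4 ≈ 1.2145e+5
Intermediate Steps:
D = 9/2 (D = -(-32 - 1*(-5))/6 = -(-32 + 5)/6 = -1/6*(-27) = 9/2 ≈ 4.5000)
((-23 + D)*(3 - 16) + 108)**2 = ((-23 + 9/2)*(3 - 16) + 108)**2 = (-37/2*(-13) + 108)**2 = (481/2 + 108)**2 = (697/2)**2 = 485809/4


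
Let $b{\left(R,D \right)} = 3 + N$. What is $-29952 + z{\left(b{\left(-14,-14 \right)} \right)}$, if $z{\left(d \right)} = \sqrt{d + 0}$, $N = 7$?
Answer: $-29952 + \sqrt{10} \approx -29949.0$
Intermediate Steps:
$b{\left(R,D \right)} = 10$ ($b{\left(R,D \right)} = 3 + 7 = 10$)
$z{\left(d \right)} = \sqrt{d}$
$-29952 + z{\left(b{\left(-14,-14 \right)} \right)} = -29952 + \sqrt{10}$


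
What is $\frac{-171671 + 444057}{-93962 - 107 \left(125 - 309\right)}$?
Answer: $- \frac{136193}{37137} \approx -3.6673$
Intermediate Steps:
$\frac{-171671 + 444057}{-93962 - 107 \left(125 - 309\right)} = \frac{272386}{-93962 - -19688} = \frac{272386}{-93962 + 19688} = \frac{272386}{-74274} = 272386 \left(- \frac{1}{74274}\right) = - \frac{136193}{37137}$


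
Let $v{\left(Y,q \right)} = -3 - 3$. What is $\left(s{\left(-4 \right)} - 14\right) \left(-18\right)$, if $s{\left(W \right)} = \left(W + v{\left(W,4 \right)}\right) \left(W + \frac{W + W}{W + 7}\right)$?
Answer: $-948$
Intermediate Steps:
$v{\left(Y,q \right)} = -6$
$s{\left(W \right)} = \left(-6 + W\right) \left(W + \frac{2 W}{7 + W}\right)$ ($s{\left(W \right)} = \left(W - 6\right) \left(W + \frac{W + W}{W + 7}\right) = \left(-6 + W\right) \left(W + \frac{2 W}{7 + W}\right)$)
$\left(s{\left(-4 \right)} - 14\right) \left(-18\right) = \left(- \frac{4 \left(-54 + \left(-4\right)^{2} + 3 \left(-4\right)\right)}{7 - 4} - 14\right) \left(-18\right) = \left(- \frac{4 \left(-54 + 16 - 12\right)}{3} - 14\right) \left(-18\right) = \left(\left(-4\right) \frac{1}{3} \left(-50\right) - 14\right) \left(-18\right) = \left(\frac{200}{3} - 14\right) \left(-18\right) = \frac{158}{3} \left(-18\right) = -948$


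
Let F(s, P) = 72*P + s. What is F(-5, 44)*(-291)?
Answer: -920433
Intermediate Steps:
F(s, P) = s + 72*P
F(-5, 44)*(-291) = (-5 + 72*44)*(-291) = (-5 + 3168)*(-291) = 3163*(-291) = -920433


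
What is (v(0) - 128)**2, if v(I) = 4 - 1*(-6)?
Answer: 13924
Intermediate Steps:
v(I) = 10 (v(I) = 4 + 6 = 10)
(v(0) - 128)**2 = (10 - 128)**2 = (-118)**2 = 13924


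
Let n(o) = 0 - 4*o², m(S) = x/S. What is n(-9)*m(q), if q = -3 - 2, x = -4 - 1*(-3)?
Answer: -324/5 ≈ -64.800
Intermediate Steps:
x = -1 (x = -4 + 3 = -1)
q = -5
m(S) = -1/S
n(o) = -4*o²
n(-9)*m(q) = (-4*(-9)²)*(-1/(-5)) = (-4*81)*(-1*(-⅕)) = -324*⅕ = -324/5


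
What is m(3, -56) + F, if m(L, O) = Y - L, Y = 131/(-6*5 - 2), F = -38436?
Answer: -1230179/32 ≈ -38443.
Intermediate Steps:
Y = -131/32 (Y = 131/(-30 - 2) = 131/(-32) = 131*(-1/32) = -131/32 ≈ -4.0938)
m(L, O) = -131/32 - L
m(3, -56) + F = (-131/32 - 1*3) - 38436 = (-131/32 - 3) - 38436 = -227/32 - 38436 = -1230179/32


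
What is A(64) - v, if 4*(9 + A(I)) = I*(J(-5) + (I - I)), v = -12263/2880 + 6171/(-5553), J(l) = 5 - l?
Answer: 277861951/1776960 ≈ 156.37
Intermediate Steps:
v = -9540991/1776960 (v = -12263*1/2880 + 6171*(-1/5553) = -12263/2880 - 2057/1851 = -9540991/1776960 ≈ -5.3693)
A(I) = -9 + 5*I/2 (A(I) = -9 + (I*((5 - 1*(-5)) + (I - I)))/4 = -9 + (I*((5 + 5) + 0))/4 = -9 + (I*(10 + 0))/4 = -9 + (I*10)/4 = -9 + (10*I)/4 = -9 + 5*I/2)
A(64) - v = (-9 + (5/2)*64) - 1*(-9540991/1776960) = (-9 + 160) + 9540991/1776960 = 151 + 9540991/1776960 = 277861951/1776960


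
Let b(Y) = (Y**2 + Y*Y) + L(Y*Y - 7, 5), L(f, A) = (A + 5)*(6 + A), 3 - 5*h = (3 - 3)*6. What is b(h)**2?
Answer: 7661824/625 ≈ 12259.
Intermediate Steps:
h = 3/5 (h = 3/5 - (3 - 3)*6/5 = 3/5 - 0*6 = 3/5 - 1/5*0 = 3/5 + 0 = 3/5 ≈ 0.60000)
L(f, A) = (5 + A)*(6 + A)
b(Y) = 110 + 2*Y**2 (b(Y) = (Y**2 + Y*Y) + (30 + 5**2 + 11*5) = (Y**2 + Y**2) + (30 + 25 + 55) = 2*Y**2 + 110 = 110 + 2*Y**2)
b(h)**2 = (110 + 2*(3/5)**2)**2 = (110 + 2*(9/25))**2 = (110 + 18/25)**2 = (2768/25)**2 = 7661824/625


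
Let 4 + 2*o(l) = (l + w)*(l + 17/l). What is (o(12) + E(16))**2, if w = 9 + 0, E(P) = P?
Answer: 1535121/64 ≈ 23986.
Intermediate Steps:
w = 9
o(l) = -2 + (9 + l)*(l + 17/l)/2 (o(l) = -2 + ((l + 9)*(l + 17/l))/2 = -2 + ((9 + l)*(l + 17/l))/2 = -2 + (9 + l)*(l + 17/l)/2)
(o(12) + E(16))**2 = ((1/2)*(153 + 12*(13 + 12**2 + 9*12))/12 + 16)**2 = ((1/2)*(1/12)*(153 + 12*(13 + 144 + 108)) + 16)**2 = ((1/2)*(1/12)*(153 + 12*265) + 16)**2 = ((1/2)*(1/12)*(153 + 3180) + 16)**2 = ((1/2)*(1/12)*3333 + 16)**2 = (1111/8 + 16)**2 = (1239/8)**2 = 1535121/64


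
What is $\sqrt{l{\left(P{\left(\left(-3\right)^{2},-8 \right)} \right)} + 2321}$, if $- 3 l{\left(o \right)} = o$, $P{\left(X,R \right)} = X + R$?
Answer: $\frac{59 \sqrt{6}}{3} \approx 48.173$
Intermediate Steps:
$P{\left(X,R \right)} = R + X$
$l{\left(o \right)} = - \frac{o}{3}$
$\sqrt{l{\left(P{\left(\left(-3\right)^{2},-8 \right)} \right)} + 2321} = \sqrt{- \frac{-8 + \left(-3\right)^{2}}{3} + 2321} = \sqrt{- \frac{-8 + 9}{3} + 2321} = \sqrt{\left(- \frac{1}{3}\right) 1 + 2321} = \sqrt{- \frac{1}{3} + 2321} = \sqrt{\frac{6962}{3}} = \frac{59 \sqrt{6}}{3}$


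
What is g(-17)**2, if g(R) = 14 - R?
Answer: 961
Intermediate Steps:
g(-17)**2 = (14 - 1*(-17))**2 = (14 + 17)**2 = 31**2 = 961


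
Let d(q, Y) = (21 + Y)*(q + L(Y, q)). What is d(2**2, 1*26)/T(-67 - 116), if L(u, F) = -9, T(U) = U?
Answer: 235/183 ≈ 1.2842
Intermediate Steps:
d(q, Y) = (-9 + q)*(21 + Y) (d(q, Y) = (21 + Y)*(q - 9) = (21 + Y)*(-9 + q) = (-9 + q)*(21 + Y))
d(2**2, 1*26)/T(-67 - 116) = (-189 - 9*26 + 21*2**2 + (1*26)*2**2)/(-67 - 116) = (-189 - 9*26 + 21*4 + 26*4)/(-183) = (-189 - 234 + 84 + 104)*(-1/183) = -235*(-1/183) = 235/183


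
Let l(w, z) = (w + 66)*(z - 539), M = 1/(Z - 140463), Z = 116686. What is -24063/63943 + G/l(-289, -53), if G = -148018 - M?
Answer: -300574947740071/200713523815376 ≈ -1.4975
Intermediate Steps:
M = -1/23777 (M = 1/(116686 - 140463) = 1/(-23777) = -1/23777 ≈ -4.2057e-5)
l(w, z) = (-539 + z)*(66 + w) (l(w, z) = (66 + w)*(-539 + z) = (-539 + z)*(66 + w))
G = -3519423985/23777 (G = -148018 - 1*(-1/23777) = -148018 + 1/23777 = -3519423985/23777 ≈ -1.4802e+5)
-24063/63943 + G/l(-289, -53) = -24063/63943 - 3519423985/(23777*(-35574 - 539*(-289) + 66*(-53) - 289*(-53))) = -24063*1/63943 - 3519423985/(23777*(-35574 + 155771 - 3498 + 15317)) = -24063/63943 - 3519423985/23777/132016 = -24063/63943 - 3519423985/23777*1/132016 = -24063/63943 - 3519423985/3138944432 = -300574947740071/200713523815376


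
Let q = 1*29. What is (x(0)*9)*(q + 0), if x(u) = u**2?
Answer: 0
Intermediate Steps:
q = 29
(x(0)*9)*(q + 0) = (0**2*9)*(29 + 0) = (0*9)*29 = 0*29 = 0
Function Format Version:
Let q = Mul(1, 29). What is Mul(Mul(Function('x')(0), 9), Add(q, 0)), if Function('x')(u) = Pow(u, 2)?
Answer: 0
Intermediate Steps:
q = 29
Mul(Mul(Function('x')(0), 9), Add(q, 0)) = Mul(Mul(Pow(0, 2), 9), Add(29, 0)) = Mul(Mul(0, 9), 29) = Mul(0, 29) = 0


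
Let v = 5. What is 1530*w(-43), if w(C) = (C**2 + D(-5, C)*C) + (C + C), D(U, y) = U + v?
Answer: 2697390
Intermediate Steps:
D(U, y) = 5 + U (D(U, y) = U + 5 = 5 + U)
w(C) = C**2 + 2*C (w(C) = (C**2 + (5 - 5)*C) + (C + C) = (C**2 + 0*C) + 2*C = (C**2 + 0) + 2*C = C**2 + 2*C)
1530*w(-43) = 1530*(-43*(2 - 43)) = 1530*(-43*(-41)) = 1530*1763 = 2697390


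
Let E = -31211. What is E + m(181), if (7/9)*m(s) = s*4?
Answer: -211961/7 ≈ -30280.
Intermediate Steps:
m(s) = 36*s/7 (m(s) = 9*(s*4)/7 = 9*(4*s)/7 = 36*s/7)
E + m(181) = -31211 + (36/7)*181 = -31211 + 6516/7 = -211961/7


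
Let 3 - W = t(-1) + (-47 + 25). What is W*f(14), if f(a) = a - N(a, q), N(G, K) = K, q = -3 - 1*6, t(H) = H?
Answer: 598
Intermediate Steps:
q = -9 (q = -3 - 6 = -9)
f(a) = 9 + a (f(a) = a - 1*(-9) = a + 9 = 9 + a)
W = 26 (W = 3 - (-1 + (-47 + 25)) = 3 - (-1 - 22) = 3 - 1*(-23) = 3 + 23 = 26)
W*f(14) = 26*(9 + 14) = 26*23 = 598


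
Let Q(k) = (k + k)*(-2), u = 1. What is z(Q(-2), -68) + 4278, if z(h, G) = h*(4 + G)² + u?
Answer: 37047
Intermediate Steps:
Q(k) = -4*k (Q(k) = (2*k)*(-2) = -4*k)
z(h, G) = 1 + h*(4 + G)² (z(h, G) = h*(4 + G)² + 1 = 1 + h*(4 + G)²)
z(Q(-2), -68) + 4278 = (1 + (-4*(-2))*(4 - 68)²) + 4278 = (1 + 8*(-64)²) + 4278 = (1 + 8*4096) + 4278 = (1 + 32768) + 4278 = 32769 + 4278 = 37047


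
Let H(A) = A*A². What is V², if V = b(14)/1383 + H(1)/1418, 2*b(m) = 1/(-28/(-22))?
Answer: 737719921/753794376659856 ≈ 9.7867e-7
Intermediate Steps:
H(A) = A³
b(m) = 11/28 (b(m) = 1/(2*((-28/(-22)))) = 1/(2*((-28*(-1/22)))) = 1/(2*(14/11)) = (½)*(11/14) = 11/28)
V = 27161/27455316 (V = (11/28)/1383 + 1³/1418 = (11/28)*(1/1383) + 1*(1/1418) = 11/38724 + 1/1418 = 27161/27455316 ≈ 0.00098928)
V² = (27161/27455316)² = 737719921/753794376659856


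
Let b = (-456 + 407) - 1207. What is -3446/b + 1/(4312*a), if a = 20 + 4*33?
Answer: 282324045/102901568 ≈ 2.7436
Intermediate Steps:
b = -1256 (b = -49 - 1207 = -1256)
a = 152 (a = 20 + 132 = 152)
-3446/b + 1/(4312*a) = -3446/(-1256) + 1/(4312*152) = -3446*(-1/1256) + (1/4312)*(1/152) = 1723/628 + 1/655424 = 282324045/102901568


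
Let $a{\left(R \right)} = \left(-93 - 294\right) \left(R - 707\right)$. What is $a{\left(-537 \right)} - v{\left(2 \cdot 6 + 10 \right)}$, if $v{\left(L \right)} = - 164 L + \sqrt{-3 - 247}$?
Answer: $485036 - 5 i \sqrt{10} \approx 4.8504 \cdot 10^{5} - 15.811 i$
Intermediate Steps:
$a{\left(R \right)} = 273609 - 387 R$ ($a{\left(R \right)} = \left(-93 - 294\right) \left(-707 + R\right) = - 387 \left(-707 + R\right) = 273609 - 387 R$)
$v{\left(L \right)} = - 164 L + 5 i \sqrt{10}$ ($v{\left(L \right)} = - 164 L + \sqrt{-250} = - 164 L + 5 i \sqrt{10}$)
$a{\left(-537 \right)} - v{\left(2 \cdot 6 + 10 \right)} = \left(273609 - -207819\right) - \left(- 164 \left(2 \cdot 6 + 10\right) + 5 i \sqrt{10}\right) = \left(273609 + 207819\right) - \left(- 164 \left(12 + 10\right) + 5 i \sqrt{10}\right) = 481428 - \left(\left(-164\right) 22 + 5 i \sqrt{10}\right) = 481428 - \left(-3608 + 5 i \sqrt{10}\right) = 481428 + \left(3608 - 5 i \sqrt{10}\right) = 485036 - 5 i \sqrt{10}$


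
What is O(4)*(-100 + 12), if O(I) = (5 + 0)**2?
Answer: -2200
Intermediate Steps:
O(I) = 25 (O(I) = 5**2 = 25)
O(4)*(-100 + 12) = 25*(-100 + 12) = 25*(-88) = -2200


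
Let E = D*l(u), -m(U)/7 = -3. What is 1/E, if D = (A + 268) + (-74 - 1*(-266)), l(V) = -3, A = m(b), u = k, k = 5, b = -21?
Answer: -1/1443 ≈ -0.00069300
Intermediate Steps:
m(U) = 21 (m(U) = -7*(-3) = 21)
u = 5
A = 21
D = 481 (D = (21 + 268) + (-74 - 1*(-266)) = 289 + (-74 + 266) = 289 + 192 = 481)
E = -1443 (E = 481*(-3) = -1443)
1/E = 1/(-1443) = -1/1443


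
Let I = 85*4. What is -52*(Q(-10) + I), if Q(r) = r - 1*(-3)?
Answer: -17316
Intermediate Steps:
Q(r) = 3 + r (Q(r) = r + 3 = 3 + r)
I = 340
-52*(Q(-10) + I) = -52*((3 - 10) + 340) = -52*(-7 + 340) = -52*333 = -17316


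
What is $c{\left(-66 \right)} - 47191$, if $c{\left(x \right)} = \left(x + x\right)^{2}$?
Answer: $-29767$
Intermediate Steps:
$c{\left(x \right)} = 4 x^{2}$ ($c{\left(x \right)} = \left(2 x\right)^{2} = 4 x^{2}$)
$c{\left(-66 \right)} - 47191 = 4 \left(-66\right)^{2} - 47191 = 4 \cdot 4356 - 47191 = 17424 - 47191 = -29767$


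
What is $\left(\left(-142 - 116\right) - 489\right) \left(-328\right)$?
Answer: $245016$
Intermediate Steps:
$\left(\left(-142 - 116\right) - 489\right) \left(-328\right) = \left(-258 - 489\right) \left(-328\right) = \left(-747\right) \left(-328\right) = 245016$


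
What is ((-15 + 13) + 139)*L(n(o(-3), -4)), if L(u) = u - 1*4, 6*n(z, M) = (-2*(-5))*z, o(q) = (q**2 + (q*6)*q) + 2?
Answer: 42881/3 ≈ 14294.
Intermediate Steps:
o(q) = 2 + 7*q**2 (o(q) = (q**2 + (6*q)*q) + 2 = (q**2 + 6*q**2) + 2 = 7*q**2 + 2 = 2 + 7*q**2)
n(z, M) = 5*z/3 (n(z, M) = ((-2*(-5))*z)/6 = (10*z)/6 = 5*z/3)
L(u) = -4 + u (L(u) = u - 4 = -4 + u)
((-15 + 13) + 139)*L(n(o(-3), -4)) = ((-15 + 13) + 139)*(-4 + 5*(2 + 7*(-3)**2)/3) = (-2 + 139)*(-4 + 5*(2 + 7*9)/3) = 137*(-4 + 5*(2 + 63)/3) = 137*(-4 + (5/3)*65) = 137*(-4 + 325/3) = 137*(313/3) = 42881/3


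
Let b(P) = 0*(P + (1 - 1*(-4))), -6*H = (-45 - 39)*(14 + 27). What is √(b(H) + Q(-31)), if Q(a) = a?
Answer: I*√31 ≈ 5.5678*I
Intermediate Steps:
H = 574 (H = -(-45 - 39)*(14 + 27)/6 = -(-14)*41 = -⅙*(-3444) = 574)
b(P) = 0 (b(P) = 0*(P + (1 + 4)) = 0*(P + 5) = 0*(5 + P) = 0)
√(b(H) + Q(-31)) = √(0 - 31) = √(-31) = I*√31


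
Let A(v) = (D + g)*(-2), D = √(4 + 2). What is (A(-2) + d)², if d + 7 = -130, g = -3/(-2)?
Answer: 19624 + 560*√6 ≈ 20996.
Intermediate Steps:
g = 3/2 (g = -3*(-½) = 3/2 ≈ 1.5000)
D = √6 ≈ 2.4495
d = -137 (d = -7 - 130 = -137)
A(v) = -3 - 2*√6 (A(v) = (√6 + 3/2)*(-2) = (3/2 + √6)*(-2) = -3 - 2*√6)
(A(-2) + d)² = ((-3 - 2*√6) - 137)² = (-140 - 2*√6)²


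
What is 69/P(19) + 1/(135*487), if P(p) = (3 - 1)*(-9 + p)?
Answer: 181457/52596 ≈ 3.4500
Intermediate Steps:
P(p) = -18 + 2*p (P(p) = 2*(-9 + p) = -18 + 2*p)
69/P(19) + 1/(135*487) = 69/(-18 + 2*19) + 1/(135*487) = 69/(-18 + 38) + (1/135)*(1/487) = 69/20 + 1/65745 = 181457/52596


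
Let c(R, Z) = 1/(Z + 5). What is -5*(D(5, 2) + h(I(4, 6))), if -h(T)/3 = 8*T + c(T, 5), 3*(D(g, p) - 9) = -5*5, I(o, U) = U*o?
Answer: 17269/6 ≈ 2878.2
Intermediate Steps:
c(R, Z) = 1/(5 + Z)
D(g, p) = ⅔ (D(g, p) = 9 + (-5*5)/3 = 9 + (⅓)*(-25) = 9 - 25/3 = ⅔)
h(T) = -3/10 - 24*T (h(T) = -3*(8*T + 1/(5 + 5)) = -3*(8*T + 1/10) = -3*(8*T + ⅒) = -3*(⅒ + 8*T) = -3/10 - 24*T)
-5*(D(5, 2) + h(I(4, 6))) = -5*(⅔ + (-3/10 - 144*4)) = -5*(⅔ + (-3/10 - 24*24)) = -5*(⅔ + (-3/10 - 576)) = -5*(⅔ - 5763/10) = -5*(-17269/30) = 17269/6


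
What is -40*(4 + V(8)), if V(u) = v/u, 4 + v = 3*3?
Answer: -185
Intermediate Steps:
v = 5 (v = -4 + 3*3 = -4 + 9 = 5)
V(u) = 5/u
-40*(4 + V(8)) = -40*(4 + 5/8) = -40*37/8 = -185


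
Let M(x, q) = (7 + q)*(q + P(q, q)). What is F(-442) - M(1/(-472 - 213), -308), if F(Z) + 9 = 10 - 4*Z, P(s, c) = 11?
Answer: -87628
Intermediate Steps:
M(x, q) = (7 + q)*(11 + q) (M(x, q) = (7 + q)*(q + 11) = (7 + q)*(11 + q))
F(Z) = 1 - 4*Z (F(Z) = -9 + (10 - 4*Z) = 1 - 4*Z)
F(-442) - M(1/(-472 - 213), -308) = (1 - 4*(-442)) - (77 + (-308)² + 18*(-308)) = (1 + 1768) - (77 + 94864 - 5544) = 1769 - 1*89397 = 1769 - 89397 = -87628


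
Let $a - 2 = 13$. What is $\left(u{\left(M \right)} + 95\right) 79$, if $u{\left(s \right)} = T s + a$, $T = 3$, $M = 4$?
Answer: $9638$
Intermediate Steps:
$a = 15$ ($a = 2 + 13 = 15$)
$u{\left(s \right)} = 15 + 3 s$ ($u{\left(s \right)} = 3 s + 15 = 15 + 3 s$)
$\left(u{\left(M \right)} + 95\right) 79 = \left(\left(15 + 3 \cdot 4\right) + 95\right) 79 = \left(\left(15 + 12\right) + 95\right) 79 = \left(27 + 95\right) 79 = 122 \cdot 79 = 9638$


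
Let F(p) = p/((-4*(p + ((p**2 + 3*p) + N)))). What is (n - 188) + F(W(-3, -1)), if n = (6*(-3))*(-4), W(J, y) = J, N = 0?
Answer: -465/4 ≈ -116.25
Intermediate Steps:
F(p) = p/(-16*p - 4*p**2) (F(p) = p/((-4*(p + ((p**2 + 3*p) + 0)))) = p/((-4*(p + (p**2 + 3*p)))) = p/((-4*(p**2 + 4*p))) = p/(-16*p - 4*p**2))
n = 72 (n = -18*(-4) = 72)
(n - 188) + F(W(-3, -1)) = (72 - 188) - 1/(16 + 4*(-3)) = -116 - 1/(16 - 12) = -116 - 1/4 = -465/4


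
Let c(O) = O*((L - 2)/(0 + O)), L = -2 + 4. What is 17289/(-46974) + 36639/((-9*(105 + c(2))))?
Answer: -21449611/548030 ≈ -39.139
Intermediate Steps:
L = 2
c(O) = 0 (c(O) = O*((2 - 2)/(0 + O)) = O*(0/O) = O*0 = 0)
17289/(-46974) + 36639/((-9*(105 + c(2)))) = 17289/(-46974) + 36639/((-9*(105 + 0))) = 17289*(-1/46974) + 36639/((-9*105)) = -5763/15658 + 36639/(-945) = -5763/15658 + 36639*(-1/945) = -5763/15658 - 1357/35 = -21449611/548030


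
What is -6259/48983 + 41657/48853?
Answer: 22528752/31077487 ≈ 0.72492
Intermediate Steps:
-6259/48983 + 41657/48853 = -6259*1/48983 + 41657*(1/48853) = -569/4453 + 5951/6979 = 22528752/31077487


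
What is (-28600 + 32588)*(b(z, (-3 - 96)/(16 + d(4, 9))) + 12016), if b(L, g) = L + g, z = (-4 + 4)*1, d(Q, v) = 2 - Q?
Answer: 335241250/7 ≈ 4.7892e+7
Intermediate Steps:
z = 0 (z = 0*1 = 0)
(-28600 + 32588)*(b(z, (-3 - 96)/(16 + d(4, 9))) + 12016) = (-28600 + 32588)*((0 + (-3 - 96)/(16 + (2 - 1*4))) + 12016) = 3988*((0 - 99/(16 + (2 - 4))) + 12016) = 3988*((0 - 99/(16 - 2)) + 12016) = 3988*((0 - 99/14) + 12016) = 3988*(-99/14 + 12016) = 3988*(168125/14) = 335241250/7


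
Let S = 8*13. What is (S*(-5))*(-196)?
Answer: 101920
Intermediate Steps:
S = 104
(S*(-5))*(-196) = (104*(-5))*(-196) = -520*(-196) = 101920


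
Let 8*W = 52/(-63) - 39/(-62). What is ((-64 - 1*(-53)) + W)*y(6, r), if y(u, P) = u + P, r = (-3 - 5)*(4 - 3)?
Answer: 344495/15624 ≈ 22.049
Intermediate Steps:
W = -767/31248 (W = (52/(-63) - 39/(-62))/8 = (52*(-1/63) - 39*(-1/62))/8 = (-52/63 + 39/62)/8 = (1/8)*(-767/3906) = -767/31248 ≈ -0.024546)
r = -8 (r = -8*1 = -8)
y(u, P) = P + u
((-64 - 1*(-53)) + W)*y(6, r) = ((-64 - 1*(-53)) - 767/31248)*(-8 + 6) = ((-64 + 53) - 767/31248)*(-2) = (-11 - 767/31248)*(-2) = -344495/31248*(-2) = 344495/15624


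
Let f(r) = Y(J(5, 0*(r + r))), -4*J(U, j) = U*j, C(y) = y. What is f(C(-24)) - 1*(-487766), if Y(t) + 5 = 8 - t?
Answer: 487769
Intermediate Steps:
J(U, j) = -U*j/4
Y(t) = 3 - t (Y(t) = -5 + (8 - t) = 3 - t)
f(r) = 3 (f(r) = 3 - (-1)*5*0*(r + r)/4 = 3 - (-1)*5*0*(2*r)/4 = 3 - (-1)*5*0/4 = 3 - 1*0 = 3 + 0 = 3)
f(C(-24)) - 1*(-487766) = 3 - 1*(-487766) = 3 + 487766 = 487769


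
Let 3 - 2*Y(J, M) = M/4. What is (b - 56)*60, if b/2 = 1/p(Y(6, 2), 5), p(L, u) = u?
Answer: -3336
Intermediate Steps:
Y(J, M) = 3/2 - M/8 (Y(J, M) = 3/2 - M/(2*4) = 3/2 - M/8)
b = ⅖ (b = 2/5 = 2*(⅕) = ⅖ ≈ 0.40000)
(b - 56)*60 = (⅖ - 56)*60 = -278/5*60 = -3336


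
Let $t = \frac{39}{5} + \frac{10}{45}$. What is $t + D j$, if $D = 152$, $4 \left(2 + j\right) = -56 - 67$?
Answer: $- \frac{223649}{45} \approx -4970.0$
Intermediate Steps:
$j = - \frac{131}{4}$ ($j = -2 + \frac{-56 - 67}{4} = -2 + \frac{1}{4} \left(-123\right) = -2 - \frac{123}{4} = - \frac{131}{4} \approx -32.75$)
$t = \frac{361}{45}$ ($t = 39 \cdot \frac{1}{5} + 10 \cdot \frac{1}{45} = \frac{39}{5} + \frac{2}{9} = \frac{361}{45} \approx 8.0222$)
$t + D j = \frac{361}{45} + 152 \left(- \frac{131}{4}\right) = \frac{361}{45} - 4978 = - \frac{223649}{45}$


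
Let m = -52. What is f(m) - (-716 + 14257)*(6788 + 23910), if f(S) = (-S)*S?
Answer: -415684322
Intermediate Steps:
f(S) = -S²
f(m) - (-716 + 14257)*(6788 + 23910) = -1*(-52)² - (-716 + 14257)*(6788 + 23910) = -1*2704 - 13541*30698 = -2704 - 1*415681618 = -2704 - 415681618 = -415684322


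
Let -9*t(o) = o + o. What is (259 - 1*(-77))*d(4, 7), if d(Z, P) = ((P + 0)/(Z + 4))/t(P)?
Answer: -189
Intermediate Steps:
t(o) = -2*o/9 (t(o) = -(o + o)/9 = -2*o/9)
d(Z, P) = -9/(2*(4 + Z)) (d(Z, P) = ((P + 0)/(Z + 4))/((-2*P/9)) = (P/(4 + Z))*(-9/(2*P)) = -9/(2*(4 + Z)))
(259 - 1*(-77))*d(4, 7) = (259 - 1*(-77))*(-9/(8 + 2*4)) = (259 + 77)*(-9/(8 + 8)) = 336*(-9/16) = -189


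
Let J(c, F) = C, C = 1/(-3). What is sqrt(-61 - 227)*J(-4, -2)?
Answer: -4*I*sqrt(2) ≈ -5.6569*I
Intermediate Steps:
C = -1/3 ≈ -0.33333
J(c, F) = -1/3
sqrt(-61 - 227)*J(-4, -2) = sqrt(-61 - 227)*(-1/3) = sqrt(-288)*(-1/3) = (12*I*sqrt(2))*(-1/3) = -4*I*sqrt(2)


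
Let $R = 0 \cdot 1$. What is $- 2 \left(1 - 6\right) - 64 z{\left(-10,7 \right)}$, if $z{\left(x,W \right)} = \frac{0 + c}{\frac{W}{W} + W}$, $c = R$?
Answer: $10$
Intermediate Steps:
$R = 0$
$c = 0$
$z{\left(x,W \right)} = 0$ ($z{\left(x,W \right)} = \frac{0 + 0}{\frac{W}{W} + W} = \frac{0}{1 + W} = 0$)
$- 2 \left(1 - 6\right) - 64 z{\left(-10,7 \right)} = - 2 \left(1 - 6\right) - 0 = \left(-2\right) \left(-5\right) + 0 = 10 + 0 = 10$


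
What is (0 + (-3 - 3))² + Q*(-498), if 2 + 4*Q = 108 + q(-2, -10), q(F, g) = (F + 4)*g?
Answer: -10671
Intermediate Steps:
q(F, g) = g*(4 + F) (q(F, g) = (4 + F)*g = g*(4 + F))
Q = 43/2 (Q = -½ + (108 - 10*(4 - 2))/4 = -½ + (108 - 10*2)/4 = -½ + (108 - 20)/4 = -½ + (¼)*88 = -½ + 22 = 43/2 ≈ 21.500)
(0 + (-3 - 3))² + Q*(-498) = (0 + (-3 - 3))² + (43/2)*(-498) = (0 - 6)² - 10707 = (-6)² - 10707 = 36 - 10707 = -10671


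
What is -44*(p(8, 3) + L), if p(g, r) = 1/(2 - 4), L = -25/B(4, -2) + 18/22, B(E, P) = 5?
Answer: 206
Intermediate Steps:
L = -46/11 (L = -25/5 + 18/22 = -25*⅕ + 18*(1/22) = -5 + 9/11 = -46/11 ≈ -4.1818)
p(g, r) = -½ (p(g, r) = 1/(-2) = -½)
-44*(p(8, 3) + L) = -44*(-½ - 46/11) = -44*(-103/22) = 206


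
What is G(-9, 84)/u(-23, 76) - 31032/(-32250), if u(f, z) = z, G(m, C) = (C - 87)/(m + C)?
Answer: 392857/408500 ≈ 0.96171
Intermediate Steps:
G(m, C) = (-87 + C)/(C + m)
G(-9, 84)/u(-23, 76) - 31032/(-32250) = ((-87 + 84)/(84 - 9))/76 - 31032/(-32250) = (-3/75)*(1/76) - 31032*(-1/32250) = ((1/75)*(-3))*(1/76) + 5172/5375 = -1/25*1/76 + 5172/5375 = -1/1900 + 5172/5375 = 392857/408500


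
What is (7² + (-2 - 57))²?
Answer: 100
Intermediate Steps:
(7² + (-2 - 57))² = (49 - 59)² = (-10)² = 100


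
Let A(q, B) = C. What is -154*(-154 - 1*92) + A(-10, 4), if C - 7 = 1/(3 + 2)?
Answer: 189456/5 ≈ 37891.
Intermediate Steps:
C = 36/5 (C = 7 + 1/(3 + 2) = 7 + 1/5 = 36/5 ≈ 7.2000)
A(q, B) = 36/5
-154*(-154 - 1*92) + A(-10, 4) = -154*(-154 - 1*92) + 36/5 = -154*(-154 - 92) + 36/5 = -154*(-246) + 36/5 = 37884 + 36/5 = 189456/5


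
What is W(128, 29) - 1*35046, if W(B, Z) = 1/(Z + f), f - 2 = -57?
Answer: -911197/26 ≈ -35046.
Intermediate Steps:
f = -55 (f = 2 - 57 = -55)
W(B, Z) = 1/(-55 + Z) (W(B, Z) = 1/(Z - 55) = 1/(-55 + Z))
W(128, 29) - 1*35046 = 1/(-55 + 29) - 1*35046 = 1/(-26) - 35046 = -1/26 - 35046 = -911197/26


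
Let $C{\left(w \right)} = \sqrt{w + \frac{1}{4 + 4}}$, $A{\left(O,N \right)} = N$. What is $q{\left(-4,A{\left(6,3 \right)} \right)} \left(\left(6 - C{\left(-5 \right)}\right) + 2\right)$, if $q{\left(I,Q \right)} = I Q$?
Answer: $-96 + 3 i \sqrt{78} \approx -96.0 + 26.495 i$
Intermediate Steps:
$C{\left(w \right)} = \sqrt{\frac{1}{8} + w}$ ($C{\left(w \right)} = \sqrt{w + \frac{1}{8}} = \sqrt{\frac{1}{8} + w}$)
$q{\left(-4,A{\left(6,3 \right)} \right)} \left(\left(6 - C{\left(-5 \right)}\right) + 2\right) = \left(-4\right) 3 \left(\left(6 - \frac{\sqrt{2 + 16 \left(-5\right)}}{4}\right) + 2\right) = - 12 \left(\left(6 - \frac{\sqrt{2 - 80}}{4}\right) + 2\right) = - 12 \left(\left(6 - \frac{\sqrt{-78}}{4}\right) + 2\right) = - 12 \left(\left(6 - \frac{i \sqrt{78}}{4}\right) + 2\right) = - 12 \left(8 - \frac{i \sqrt{78}}{4}\right) = -96 + 3 i \sqrt{78}$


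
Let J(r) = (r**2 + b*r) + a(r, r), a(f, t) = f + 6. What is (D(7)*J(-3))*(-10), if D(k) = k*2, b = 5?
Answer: 420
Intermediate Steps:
a(f, t) = 6 + f
J(r) = 6 + r**2 + 6*r (J(r) = (r**2 + 5*r) + (6 + r) = 6 + r**2 + 6*r)
D(k) = 2*k
(D(7)*J(-3))*(-10) = ((2*7)*(6 + (-3)**2 + 6*(-3)))*(-10) = (14*(6 + 9 - 18))*(-10) = (14*(-3))*(-10) = -42*(-10) = 420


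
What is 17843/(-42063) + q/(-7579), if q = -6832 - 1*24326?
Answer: 167909551/45542211 ≈ 3.6869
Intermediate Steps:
q = -31158 (q = -6832 - 24326 = -31158)
17843/(-42063) + q/(-7579) = 17843/(-42063) - 31158/(-7579) = 17843*(-1/42063) - 31158*(-1/7579) = -2549/6009 + 31158/7579 = 167909551/45542211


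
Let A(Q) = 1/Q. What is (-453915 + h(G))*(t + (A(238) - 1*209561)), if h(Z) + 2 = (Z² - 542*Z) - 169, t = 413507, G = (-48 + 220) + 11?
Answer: -25229824484667/238 ≈ -1.0601e+11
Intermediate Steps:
G = 183 (G = 172 + 11 = 183)
h(Z) = -171 + Z² - 542*Z (h(Z) = -2 + ((Z² - 542*Z) - 169) = -2 + (-169 + Z² - 542*Z) = -171 + Z² - 542*Z)
(-453915 + h(G))*(t + (A(238) - 1*209561)) = (-453915 + (-171 + 183² - 542*183))*(413507 + (1/238 - 1*209561)) = (-453915 + (-171 + 33489 - 99186))*(413507 + (1/238 - 209561)) = (-453915 - 65868)*(413507 - 49875517/238) = -519783*48539149/238 = -25229824484667/238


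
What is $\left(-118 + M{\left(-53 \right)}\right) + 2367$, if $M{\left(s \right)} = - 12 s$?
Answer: $2885$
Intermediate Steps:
$\left(-118 + M{\left(-53 \right)}\right) + 2367 = \left(-118 - -636\right) + 2367 = \left(-118 + 636\right) + 2367 = 518 + 2367 = 2885$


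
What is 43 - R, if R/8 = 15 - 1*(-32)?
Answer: -333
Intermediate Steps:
R = 376 (R = 8*(15 - 1*(-32)) = 8*(15 + 32) = 8*47 = 376)
43 - R = 43 - 1*376 = 43 - 376 = -333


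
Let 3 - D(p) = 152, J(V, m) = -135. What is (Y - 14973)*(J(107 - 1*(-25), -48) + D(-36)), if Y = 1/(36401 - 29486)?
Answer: 29404875496/6915 ≈ 4.2523e+6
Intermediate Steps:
Y = 1/6915 ≈ 0.00014461
D(p) = -149 (D(p) = 3 - 1*152 = 3 - 152 = -149)
(Y - 14973)*(J(107 - 1*(-25), -48) + D(-36)) = (1/6915 - 14973)*(-135 - 149) = -103538294/6915*(-284) = 29404875496/6915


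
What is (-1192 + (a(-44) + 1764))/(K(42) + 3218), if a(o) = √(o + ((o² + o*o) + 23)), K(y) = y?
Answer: 143/815 + √3851/3260 ≈ 0.19450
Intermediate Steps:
a(o) = √(23 + o + 2*o²) (a(o) = √(o + ((o² + o²) + 23)) = √(o + (2*o² + 23)) = √(o + (23 + 2*o²)) = √(23 + o + 2*o²))
(-1192 + (a(-44) + 1764))/(K(42) + 3218) = (-1192 + (√(23 - 44 + 2*(-44)²) + 1764))/(42 + 3218) = (-1192 + (√(23 - 44 + 2*1936) + 1764))/3260 = (-1192 + (√(23 - 44 + 3872) + 1764))*(1/3260) = (-1192 + (√3851 + 1764))*(1/3260) = (-1192 + (1764 + √3851))*(1/3260) = (572 + √3851)*(1/3260) = 143/815 + √3851/3260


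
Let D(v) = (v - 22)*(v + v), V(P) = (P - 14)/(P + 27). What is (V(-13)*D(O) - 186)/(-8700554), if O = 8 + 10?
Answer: -321/30451939 ≈ -1.0541e-5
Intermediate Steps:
V(P) = (-14 + P)/(27 + P)
O = 18
D(v) = 2*v*(-22 + v) (D(v) = (-22 + v)*(2*v) = 2*v*(-22 + v))
(V(-13)*D(O) - 186)/(-8700554) = (((-14 - 13)/(27 - 13))*(2*18*(-22 + 18)) - 186)/(-8700554) = ((-27/14)*(2*18*(-4)) - 186)*(-1/8700554) = (((1/14)*(-27))*(-144) - 186)*(-1/8700554) = (-27/14*(-144) - 186)*(-1/8700554) = (1944/7 - 186)*(-1/8700554) = (642/7)*(-1/8700554) = -321/30451939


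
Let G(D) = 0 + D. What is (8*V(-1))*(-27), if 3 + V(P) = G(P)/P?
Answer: 432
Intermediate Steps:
G(D) = D
V(P) = -2 (V(P) = -3 + P/P = -3 + 1 = -2)
(8*V(-1))*(-27) = (8*(-2))*(-27) = -16*(-27) = 432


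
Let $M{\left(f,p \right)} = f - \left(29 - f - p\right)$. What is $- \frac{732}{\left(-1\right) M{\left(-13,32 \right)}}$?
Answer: $- \frac{732}{23} \approx -31.826$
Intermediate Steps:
$M{\left(f,p \right)} = -29 + p + 2 f$ ($M{\left(f,p \right)} = f + \left(-29 + f + p\right) = -29 + p + 2 f$)
$- \frac{732}{\left(-1\right) M{\left(-13,32 \right)}} = - \frac{732}{\left(-1\right) \left(-29 + 32 + 2 \left(-13\right)\right)} = - \frac{732}{\left(-1\right) \left(-29 + 32 - 26\right)} = - \frac{732}{\left(-1\right) \left(-23\right)} = - \frac{732}{23}$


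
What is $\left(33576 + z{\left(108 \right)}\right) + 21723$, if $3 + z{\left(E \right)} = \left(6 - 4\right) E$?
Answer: $55512$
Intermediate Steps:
$z{\left(E \right)} = -3 + 2 E$ ($z{\left(E \right)} = -3 + \left(6 - 4\right) E = -3 + 2 E$)
$\left(33576 + z{\left(108 \right)}\right) + 21723 = \left(33576 + \left(-3 + 2 \cdot 108\right)\right) + 21723 = \left(33576 + \left(-3 + 216\right)\right) + 21723 = \left(33576 + 213\right) + 21723 = 33789 + 21723 = 55512$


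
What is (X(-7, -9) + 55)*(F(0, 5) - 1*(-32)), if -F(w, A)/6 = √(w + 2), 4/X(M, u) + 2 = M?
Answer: 15712/9 - 982*√2/3 ≈ 1282.9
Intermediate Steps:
X(M, u) = 4/(-2 + M)
F(w, A) = -6*√(2 + w) (F(w, A) = -6*√(w + 2) = -6*√(2 + w))
(X(-7, -9) + 55)*(F(0, 5) - 1*(-32)) = (4/(-2 - 7) + 55)*(-6*√(2 + 0) - 1*(-32)) = (4/(-9) + 55)*(-6*√2 + 32) = (4*(-⅑) + 55)*(32 - 6*√2) = (-4/9 + 55)*(32 - 6*√2) = 491*(32 - 6*√2)/9 = 15712/9 - 982*√2/3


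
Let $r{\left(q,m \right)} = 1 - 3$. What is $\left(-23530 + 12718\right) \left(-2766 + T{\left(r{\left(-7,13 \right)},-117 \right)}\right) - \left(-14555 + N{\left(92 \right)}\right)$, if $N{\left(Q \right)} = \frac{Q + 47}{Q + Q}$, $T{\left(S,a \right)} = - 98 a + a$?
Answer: $- \frac{17072410883}{184} \approx -9.2785 \cdot 10^{7}$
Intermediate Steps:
$r{\left(q,m \right)} = -2$ ($r{\left(q,m \right)} = 1 - 3 = -2$)
$T{\left(S,a \right)} = - 97 a$
$N{\left(Q \right)} = \frac{47 + Q}{2 Q}$
$\left(-23530 + 12718\right) \left(-2766 + T{\left(r{\left(-7,13 \right)},-117 \right)}\right) - \left(-14555 + N{\left(92 \right)}\right) = \left(-23530 + 12718\right) \left(-2766 - -11349\right) + \left(14555 - \frac{47 + 92}{2 \cdot 92}\right) = - 10812 \left(-2766 + 11349\right) + \left(14555 - \frac{1}{2} \cdot \frac{1}{92} \cdot 139\right) = \left(-10812\right) 8583 + \left(14555 - \frac{139}{184}\right) = -92799396 + \left(14555 - \frac{139}{184}\right) = -92799396 + \frac{2677981}{184} = - \frac{17072410883}{184}$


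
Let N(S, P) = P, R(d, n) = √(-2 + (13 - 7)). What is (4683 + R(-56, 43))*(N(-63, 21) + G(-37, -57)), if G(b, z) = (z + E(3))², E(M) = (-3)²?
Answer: 10892625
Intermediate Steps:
E(M) = 9
G(b, z) = (9 + z)² (G(b, z) = (z + 9)² = (9 + z)²)
R(d, n) = 2 (R(d, n) = √(-2 + 6) = √4 = 2)
(4683 + R(-56, 43))*(N(-63, 21) + G(-37, -57)) = (4683 + 2)*(21 + (9 - 57)²) = 4685*(21 + (-48)²) = 4685*(21 + 2304) = 4685*2325 = 10892625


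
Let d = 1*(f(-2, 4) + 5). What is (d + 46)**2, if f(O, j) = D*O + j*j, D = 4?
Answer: 3481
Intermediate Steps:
f(O, j) = j**2 + 4*O (f(O, j) = 4*O + j*j = 4*O + j**2 = j**2 + 4*O)
d = 13 (d = 1*((4**2 + 4*(-2)) + 5) = 1*((16 - 8) + 5) = 1*(8 + 5) = 1*13 = 13)
(d + 46)**2 = (13 + 46)**2 = 59**2 = 3481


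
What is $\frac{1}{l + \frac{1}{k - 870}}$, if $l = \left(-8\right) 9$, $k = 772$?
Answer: $- \frac{98}{7057} \approx -0.013887$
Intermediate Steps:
$l = -72$
$\frac{1}{l + \frac{1}{k - 870}} = \frac{1}{-72 + \frac{1}{772 - 870}} = \frac{1}{-72 + \frac{1}{-98}} = \frac{1}{-72 - \frac{1}{98}} = \frac{1}{- \frac{7057}{98}} = - \frac{98}{7057}$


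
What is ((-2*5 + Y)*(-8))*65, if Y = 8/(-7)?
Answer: 40560/7 ≈ 5794.3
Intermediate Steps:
Y = -8/7 (Y = 8*(-⅐) = -8/7 ≈ -1.1429)
((-2*5 + Y)*(-8))*65 = ((-2*5 - 8/7)*(-8))*65 = ((-10 - 8/7)*(-8))*65 = -78/7*(-8)*65 = (624/7)*65 = 40560/7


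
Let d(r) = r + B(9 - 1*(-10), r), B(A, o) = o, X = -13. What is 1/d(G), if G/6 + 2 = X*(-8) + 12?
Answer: 1/1368 ≈ 0.00073099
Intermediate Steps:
G = 684 (G = -12 + 6*(-13*(-8) + 12) = -12 + 6*(104 + 12) = -12 + 6*116 = -12 + 696 = 684)
d(r) = 2*r (d(r) = r + r = 2*r)
1/d(G) = 1/(2*684) = 1/1368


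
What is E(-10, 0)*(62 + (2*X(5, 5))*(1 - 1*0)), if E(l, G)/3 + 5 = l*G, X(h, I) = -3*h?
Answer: -480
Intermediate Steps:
E(l, G) = -15 + 3*G*l (E(l, G) = -15 + 3*(l*G) = -15 + 3*(G*l) = -15 + 3*G*l)
E(-10, 0)*(62 + (2*X(5, 5))*(1 - 1*0)) = (-15 + 3*0*(-10))*(62 + (2*(-3*5))*(1 - 1*0)) = (-15 + 0)*(62 + (2*(-15))*(1 + 0)) = -15*(62 - 30*1) = -15*(62 - 30) = -15*32 = -480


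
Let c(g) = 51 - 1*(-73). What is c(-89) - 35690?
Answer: -35566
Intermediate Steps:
c(g) = 124 (c(g) = 51 + 73 = 124)
c(-89) - 35690 = 124 - 35690 = -35566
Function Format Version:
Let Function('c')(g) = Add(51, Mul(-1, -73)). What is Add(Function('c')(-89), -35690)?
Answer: -35566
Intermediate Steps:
Function('c')(g) = 124 (Function('c')(g) = Add(51, 73) = 124)
Add(Function('c')(-89), -35690) = Add(124, -35690) = -35566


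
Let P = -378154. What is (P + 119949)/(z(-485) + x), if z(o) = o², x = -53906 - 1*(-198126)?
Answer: -51641/75889 ≈ -0.68048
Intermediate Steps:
x = 144220 (x = -53906 + 198126 = 144220)
(P + 119949)/(z(-485) + x) = (-378154 + 119949)/((-485)² + 144220) = -258205/(235225 + 144220) = -258205/379445 = -258205*1/379445 = -51641/75889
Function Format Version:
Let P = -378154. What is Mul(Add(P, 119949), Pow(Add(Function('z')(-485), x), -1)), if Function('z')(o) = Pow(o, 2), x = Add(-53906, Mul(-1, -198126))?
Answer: Rational(-51641, 75889) ≈ -0.68048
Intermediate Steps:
x = 144220 (x = Add(-53906, 198126) = 144220)
Mul(Add(P, 119949), Pow(Add(Function('z')(-485), x), -1)) = Mul(Add(-378154, 119949), Pow(Add(Pow(-485, 2), 144220), -1)) = Mul(-258205, Pow(Add(235225, 144220), -1)) = Mul(-258205, Pow(379445, -1)) = Mul(-258205, Rational(1, 379445)) = Rational(-51641, 75889)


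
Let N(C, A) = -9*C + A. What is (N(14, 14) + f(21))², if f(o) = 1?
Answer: 12321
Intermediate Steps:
N(C, A) = A - 9*C
(N(14, 14) + f(21))² = ((14 - 9*14) + 1)² = ((14 - 126) + 1)² = (-112 + 1)² = (-111)² = 12321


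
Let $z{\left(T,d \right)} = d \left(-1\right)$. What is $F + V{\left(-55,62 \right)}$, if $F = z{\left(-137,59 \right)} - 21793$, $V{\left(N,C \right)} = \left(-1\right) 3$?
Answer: $-21855$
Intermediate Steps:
$V{\left(N,C \right)} = -3$
$z{\left(T,d \right)} = - d$
$F = -21852$ ($F = \left(-1\right) 59 - 21793 = -59 - 21793 = -21852$)
$F + V{\left(-55,62 \right)} = -21852 - 3 = -21855$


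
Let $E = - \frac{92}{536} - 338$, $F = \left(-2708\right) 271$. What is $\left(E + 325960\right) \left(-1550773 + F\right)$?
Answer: $- \frac{99686483261325}{134} \approx -7.4393 \cdot 10^{11}$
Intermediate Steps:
$F = -733868$
$E = - \frac{45315}{134}$ ($E = \left(-92\right) \frac{1}{536} - 338 = - \frac{23}{134} - 338 = - \frac{45315}{134} \approx -338.17$)
$\left(E + 325960\right) \left(-1550773 + F\right) = \left(- \frac{45315}{134} + 325960\right) \left(-1550773 - 733868\right) = \frac{43633325}{134} \left(-2284641\right) = - \frac{99686483261325}{134}$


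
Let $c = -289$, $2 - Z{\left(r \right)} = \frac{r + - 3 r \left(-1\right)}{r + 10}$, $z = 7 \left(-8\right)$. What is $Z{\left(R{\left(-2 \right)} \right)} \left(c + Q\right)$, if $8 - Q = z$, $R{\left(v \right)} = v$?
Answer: $-675$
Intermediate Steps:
$z = -56$
$Z{\left(r \right)} = 2 - \frac{4 r}{10 + r}$ ($Z{\left(r \right)} = 2 - \frac{r + - 3 r \left(-1\right)}{r + 10} = 2 - \frac{r + 3 r}{10 + r} = 2 - \frac{4 r}{10 + r}$)
$Q = 64$ ($Q = 8 - -56 = 8 + 56 = 64$)
$Z{\left(R{\left(-2 \right)} \right)} \left(c + Q\right) = \frac{2 \left(10 - -2\right)}{10 - 2} \left(-289 + 64\right) = \frac{2 \left(10 + 2\right)}{8} \left(-225\right) = 2 \cdot \frac{1}{8} \cdot 12 \left(-225\right) = 3 \left(-225\right) = -675$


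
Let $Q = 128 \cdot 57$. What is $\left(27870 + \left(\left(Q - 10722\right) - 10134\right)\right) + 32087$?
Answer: $46397$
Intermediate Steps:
$Q = 7296$
$\left(27870 + \left(\left(Q - 10722\right) - 10134\right)\right) + 32087 = \left(27870 + \left(\left(7296 - 10722\right) - 10134\right)\right) + 32087 = \left(27870 - 13560\right) + 32087 = 14310 + 32087 = 46397$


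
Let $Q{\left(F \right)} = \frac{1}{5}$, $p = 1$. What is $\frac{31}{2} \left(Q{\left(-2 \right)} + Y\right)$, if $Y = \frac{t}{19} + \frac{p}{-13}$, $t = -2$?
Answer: $\frac{341}{1235} \approx 0.27611$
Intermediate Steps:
$Q{\left(F \right)} = \frac{1}{5}$
$Y = - \frac{45}{247}$ ($Y = - \frac{2}{19} + 1 \frac{1}{-13} = \left(-2\right) \frac{1}{19} + 1 \left(- \frac{1}{13}\right) = - \frac{2}{19} - \frac{1}{13} = - \frac{45}{247} \approx -0.18219$)
$\frac{31}{2} \left(Q{\left(-2 \right)} + Y\right) = \frac{31}{2} \left(\frac{1}{5} - \frac{45}{247}\right) = 31 \cdot \frac{1}{2} \cdot \frac{22}{1235} = \frac{31}{2} \cdot \frac{22}{1235} = \frac{341}{1235}$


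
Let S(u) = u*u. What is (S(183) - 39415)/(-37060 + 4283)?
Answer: 5926/32777 ≈ 0.18080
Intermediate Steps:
S(u) = u**2
(S(183) - 39415)/(-37060 + 4283) = (183**2 - 39415)/(-37060 + 4283) = (33489 - 39415)/(-32777) = -5926*(-1/32777) = 5926/32777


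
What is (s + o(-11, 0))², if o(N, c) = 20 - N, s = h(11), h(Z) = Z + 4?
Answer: 2116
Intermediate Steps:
h(Z) = 4 + Z
s = 15 (s = 4 + 11 = 15)
(s + o(-11, 0))² = (15 + (20 - 1*(-11)))² = (15 + (20 + 11))² = (15 + 31)² = 46² = 2116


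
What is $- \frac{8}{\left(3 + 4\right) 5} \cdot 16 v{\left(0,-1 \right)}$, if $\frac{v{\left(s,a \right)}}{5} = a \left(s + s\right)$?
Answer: $0$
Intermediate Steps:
$v{\left(s,a \right)} = 10 a s$ ($v{\left(s,a \right)} = 5 a \left(s + s\right) = 5 a 2 s = 5 \cdot 2 a s = 10 a s$)
$- \frac{8}{\left(3 + 4\right) 5} \cdot 16 v{\left(0,-1 \right)} = - \frac{8}{\left(3 + 4\right) 5} \cdot 16 \cdot 10 \left(-1\right) 0 = - \frac{8}{7 \cdot 5} \cdot 16 \cdot 0 = - \frac{8}{35} \cdot 16 \cdot 0 = \left(-8\right) \frac{1}{35} \cdot 16 \cdot 0 = \left(- \frac{8}{35}\right) 16 \cdot 0 = \left(- \frac{128}{35}\right) 0 = 0$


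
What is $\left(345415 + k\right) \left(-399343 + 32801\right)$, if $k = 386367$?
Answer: $-268228837844$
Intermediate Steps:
$\left(345415 + k\right) \left(-399343 + 32801\right) = \left(345415 + 386367\right) \left(-399343 + 32801\right) = 731782 \left(-366542\right) = -268228837844$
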